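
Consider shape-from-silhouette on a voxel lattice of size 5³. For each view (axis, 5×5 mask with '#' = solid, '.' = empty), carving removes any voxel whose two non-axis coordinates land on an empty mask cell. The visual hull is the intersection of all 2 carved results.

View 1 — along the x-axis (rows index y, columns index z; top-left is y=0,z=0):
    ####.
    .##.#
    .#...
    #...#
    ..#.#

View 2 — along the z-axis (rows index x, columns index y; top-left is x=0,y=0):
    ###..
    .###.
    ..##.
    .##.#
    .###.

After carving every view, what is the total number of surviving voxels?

before carving: 125 voxels (5×5×5)
carve view 1 (along x, YZ-mask fill 12/25): 60 voxels remain
carve view 2 (along z, XY-mask fill 14/25): 29 voxels remain

29 voxels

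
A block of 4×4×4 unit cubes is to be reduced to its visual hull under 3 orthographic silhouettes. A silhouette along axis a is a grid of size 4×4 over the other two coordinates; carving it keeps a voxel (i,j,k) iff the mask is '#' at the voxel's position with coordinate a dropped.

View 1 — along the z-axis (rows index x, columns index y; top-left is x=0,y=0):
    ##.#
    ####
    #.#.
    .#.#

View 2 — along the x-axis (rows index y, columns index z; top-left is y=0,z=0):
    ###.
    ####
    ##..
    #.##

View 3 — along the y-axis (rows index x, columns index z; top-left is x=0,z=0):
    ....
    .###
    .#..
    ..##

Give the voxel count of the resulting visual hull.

|visual hull| = 14

before carving: 64 voxels (4×4×4)
carve view 1 (along z, XY-mask fill 11/16): 44 voxels remain
carve view 2 (along x, YZ-mask fill 12/16): 34 voxels remain
carve view 3 (along y, XZ-mask fill 6/16): 14 voxels remain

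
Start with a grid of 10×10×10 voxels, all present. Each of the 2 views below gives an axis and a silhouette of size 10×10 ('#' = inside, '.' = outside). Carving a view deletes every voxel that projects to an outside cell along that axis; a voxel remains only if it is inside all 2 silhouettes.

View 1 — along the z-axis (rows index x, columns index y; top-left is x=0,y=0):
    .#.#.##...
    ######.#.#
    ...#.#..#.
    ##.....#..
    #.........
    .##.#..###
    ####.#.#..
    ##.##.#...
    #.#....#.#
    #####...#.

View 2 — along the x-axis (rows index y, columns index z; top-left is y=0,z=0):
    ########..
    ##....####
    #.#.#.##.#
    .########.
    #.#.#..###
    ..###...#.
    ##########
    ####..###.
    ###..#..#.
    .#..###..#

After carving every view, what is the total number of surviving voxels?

initial block: 10^3 = 1000
[1] z-view keeps 46 columns → grid now 460
[2] x-view keeps 65 columns → grid now 301

301 voxels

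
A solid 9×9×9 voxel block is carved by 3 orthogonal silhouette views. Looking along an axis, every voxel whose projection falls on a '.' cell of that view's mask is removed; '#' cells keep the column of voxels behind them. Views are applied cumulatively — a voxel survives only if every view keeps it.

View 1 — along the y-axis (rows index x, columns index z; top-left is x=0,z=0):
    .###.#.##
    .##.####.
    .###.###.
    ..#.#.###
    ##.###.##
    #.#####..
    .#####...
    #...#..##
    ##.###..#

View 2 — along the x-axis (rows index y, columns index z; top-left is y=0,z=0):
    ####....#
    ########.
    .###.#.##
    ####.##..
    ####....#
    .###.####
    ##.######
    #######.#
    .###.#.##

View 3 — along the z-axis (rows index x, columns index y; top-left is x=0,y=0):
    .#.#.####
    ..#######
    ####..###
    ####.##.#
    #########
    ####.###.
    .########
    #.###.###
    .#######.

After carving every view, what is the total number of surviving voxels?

start: 9×9×9 = 729 voxels
after view 1 [y-axis, 51 of 81 cells solid] → remaining = 459
after view 2 [x-axis, 59 of 81 cells solid] → remaining = 335
after view 3 [z-axis, 65 of 81 cells solid] → remaining = 276

276 voxels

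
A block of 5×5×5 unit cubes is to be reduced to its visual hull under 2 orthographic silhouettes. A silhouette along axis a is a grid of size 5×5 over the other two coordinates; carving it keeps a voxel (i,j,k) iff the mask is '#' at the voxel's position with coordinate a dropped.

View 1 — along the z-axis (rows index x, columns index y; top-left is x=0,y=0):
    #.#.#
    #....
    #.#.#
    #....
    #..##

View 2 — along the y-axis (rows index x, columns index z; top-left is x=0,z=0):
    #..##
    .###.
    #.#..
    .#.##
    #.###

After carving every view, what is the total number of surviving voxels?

33 voxels

full grid |V| = 125
V1 z: intersect with XY mask (11 set) -- 55 left
V2 y: intersect with XZ mask (15 set) -- 33 left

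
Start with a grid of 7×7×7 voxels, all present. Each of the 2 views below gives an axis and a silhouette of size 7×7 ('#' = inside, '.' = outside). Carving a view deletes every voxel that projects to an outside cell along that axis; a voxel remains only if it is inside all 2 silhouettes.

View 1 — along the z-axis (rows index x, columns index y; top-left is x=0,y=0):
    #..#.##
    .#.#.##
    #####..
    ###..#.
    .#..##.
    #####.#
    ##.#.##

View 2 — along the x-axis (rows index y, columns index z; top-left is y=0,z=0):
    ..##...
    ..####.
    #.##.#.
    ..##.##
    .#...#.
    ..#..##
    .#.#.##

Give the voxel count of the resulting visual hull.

initial block: 7^3 = 343
V1 z: intersect with XY mask (31 set) -- 217 left
V2 x: intersect with YZ mask (23 set) -- 103 left

|visual hull| = 103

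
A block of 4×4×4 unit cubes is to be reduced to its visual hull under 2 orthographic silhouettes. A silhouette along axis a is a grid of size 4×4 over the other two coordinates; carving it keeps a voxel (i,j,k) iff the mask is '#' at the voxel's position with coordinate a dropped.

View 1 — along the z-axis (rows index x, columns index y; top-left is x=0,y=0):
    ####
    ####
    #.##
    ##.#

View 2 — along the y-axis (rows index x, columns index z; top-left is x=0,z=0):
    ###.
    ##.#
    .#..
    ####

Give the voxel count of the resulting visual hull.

before carving: 64 voxels (4×4×4)
[1] z-view keeps 14 columns → grid now 56
[2] y-view keeps 11 columns → grid now 39

voxel count = 39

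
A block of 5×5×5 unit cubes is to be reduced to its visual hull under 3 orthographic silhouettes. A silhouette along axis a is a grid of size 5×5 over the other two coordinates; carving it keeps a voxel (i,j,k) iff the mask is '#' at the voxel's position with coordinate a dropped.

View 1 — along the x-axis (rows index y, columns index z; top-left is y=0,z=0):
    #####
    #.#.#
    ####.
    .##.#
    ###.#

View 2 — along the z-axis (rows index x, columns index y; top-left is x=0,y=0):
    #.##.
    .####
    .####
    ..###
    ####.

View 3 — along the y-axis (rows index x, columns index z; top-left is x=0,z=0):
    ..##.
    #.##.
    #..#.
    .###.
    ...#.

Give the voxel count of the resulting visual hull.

start: 5×5×5 = 125 voxels
V1 x: intersect with YZ mask (19 set) -- 95 left
V2 z: intersect with XY mask (18 set) -- 66 left
V3 y: intersect with XZ mask (11 set) -- 26 left

26 voxels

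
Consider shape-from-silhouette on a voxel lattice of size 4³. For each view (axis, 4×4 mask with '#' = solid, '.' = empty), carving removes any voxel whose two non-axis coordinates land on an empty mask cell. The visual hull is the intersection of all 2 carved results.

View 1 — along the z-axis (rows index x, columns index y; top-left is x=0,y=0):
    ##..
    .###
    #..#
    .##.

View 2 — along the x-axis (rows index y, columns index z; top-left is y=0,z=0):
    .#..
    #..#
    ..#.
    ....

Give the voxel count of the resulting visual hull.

10 voxels

initial block: 4^3 = 64
step 1: project along z, AND mask (9/16) → |grid| = 36
step 2: project along x, AND mask (4/16) → |grid| = 10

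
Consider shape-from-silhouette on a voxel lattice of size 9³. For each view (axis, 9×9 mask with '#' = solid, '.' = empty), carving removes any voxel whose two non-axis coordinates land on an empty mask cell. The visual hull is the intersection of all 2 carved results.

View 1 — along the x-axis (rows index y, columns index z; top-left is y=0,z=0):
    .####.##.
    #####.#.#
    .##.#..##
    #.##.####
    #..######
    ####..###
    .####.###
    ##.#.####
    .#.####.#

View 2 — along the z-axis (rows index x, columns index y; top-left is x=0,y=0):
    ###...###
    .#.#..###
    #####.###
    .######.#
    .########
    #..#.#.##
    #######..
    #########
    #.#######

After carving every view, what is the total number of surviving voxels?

remaining voxels: 413

start: 9×9×9 = 729 voxels
step 1: project along x, AND mask (59/81) → |grid| = 531
step 2: project along z, AND mask (63/81) → |grid| = 413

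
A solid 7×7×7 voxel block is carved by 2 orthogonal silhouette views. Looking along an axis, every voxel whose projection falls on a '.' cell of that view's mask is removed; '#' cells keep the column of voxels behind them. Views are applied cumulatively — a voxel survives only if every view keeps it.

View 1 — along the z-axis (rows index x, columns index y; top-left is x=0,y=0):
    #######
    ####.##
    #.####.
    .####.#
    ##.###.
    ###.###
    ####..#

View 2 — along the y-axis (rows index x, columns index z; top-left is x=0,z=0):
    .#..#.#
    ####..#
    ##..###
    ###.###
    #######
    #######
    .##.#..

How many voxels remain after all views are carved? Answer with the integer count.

remaining voxels: 198

initial block: 7^3 = 343
  1. axis=2 (XY plane), |mask|=39  ⇒  voxels=273
  2. axis=1 (XZ plane), |mask|=36  ⇒  voxels=198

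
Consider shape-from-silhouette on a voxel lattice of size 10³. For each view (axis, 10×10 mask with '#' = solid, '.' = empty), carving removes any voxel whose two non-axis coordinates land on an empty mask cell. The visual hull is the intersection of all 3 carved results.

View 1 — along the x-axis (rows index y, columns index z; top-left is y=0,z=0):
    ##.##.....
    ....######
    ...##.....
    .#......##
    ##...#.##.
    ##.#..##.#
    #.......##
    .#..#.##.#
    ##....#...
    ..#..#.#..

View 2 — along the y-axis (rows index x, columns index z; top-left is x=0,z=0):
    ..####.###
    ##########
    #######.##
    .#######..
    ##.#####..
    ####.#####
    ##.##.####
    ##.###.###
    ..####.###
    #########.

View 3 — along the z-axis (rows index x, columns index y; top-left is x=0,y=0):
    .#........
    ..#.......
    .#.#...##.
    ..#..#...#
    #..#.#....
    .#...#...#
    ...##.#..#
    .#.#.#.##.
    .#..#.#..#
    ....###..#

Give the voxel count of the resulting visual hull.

before carving: 1000 voxels (10×10×10)
V1 x: intersect with YZ mask (40 set) -- 400 left
V2 y: intersect with XZ mask (81 set) -- 323 left
V3 z: intersect with XY mask (32 set) -- 113 left

remaining voxels: 113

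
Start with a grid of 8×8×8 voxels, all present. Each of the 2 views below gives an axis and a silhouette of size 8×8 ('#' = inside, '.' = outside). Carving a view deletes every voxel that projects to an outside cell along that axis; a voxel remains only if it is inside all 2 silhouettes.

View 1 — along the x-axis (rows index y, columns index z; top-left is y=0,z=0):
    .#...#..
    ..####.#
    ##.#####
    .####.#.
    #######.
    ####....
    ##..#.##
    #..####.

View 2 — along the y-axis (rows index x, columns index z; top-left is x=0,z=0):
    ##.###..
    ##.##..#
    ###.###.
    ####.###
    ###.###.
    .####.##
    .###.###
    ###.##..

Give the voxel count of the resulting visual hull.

full grid |V| = 512
[1] x-view keeps 40 columns → grid now 320
[2] y-view keeps 46 columns → grid now 235

voxel count = 235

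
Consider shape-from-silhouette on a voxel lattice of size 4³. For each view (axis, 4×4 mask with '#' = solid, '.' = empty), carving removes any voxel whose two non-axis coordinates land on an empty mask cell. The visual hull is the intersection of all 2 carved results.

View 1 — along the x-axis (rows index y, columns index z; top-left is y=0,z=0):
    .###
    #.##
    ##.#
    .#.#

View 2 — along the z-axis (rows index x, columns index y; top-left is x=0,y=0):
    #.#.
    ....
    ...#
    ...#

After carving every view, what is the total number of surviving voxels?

before carving: 64 voxels (4×4×4)
  1. axis=0 (YZ plane), |mask|=11  ⇒  voxels=44
  2. axis=2 (XY plane), |mask|=4  ⇒  voxels=10

10 voxels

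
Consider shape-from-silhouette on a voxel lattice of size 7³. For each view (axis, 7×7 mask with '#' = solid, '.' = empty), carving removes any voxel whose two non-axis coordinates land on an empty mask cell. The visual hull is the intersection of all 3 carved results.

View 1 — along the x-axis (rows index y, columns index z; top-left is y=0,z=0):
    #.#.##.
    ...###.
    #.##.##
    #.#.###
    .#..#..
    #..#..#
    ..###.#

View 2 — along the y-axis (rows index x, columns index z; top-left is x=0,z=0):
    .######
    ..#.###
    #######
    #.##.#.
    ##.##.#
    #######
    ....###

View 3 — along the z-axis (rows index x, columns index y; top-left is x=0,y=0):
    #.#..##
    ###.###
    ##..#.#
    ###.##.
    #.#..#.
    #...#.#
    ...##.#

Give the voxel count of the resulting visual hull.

voxel count = 74

full grid |V| = 343
[1] x-view keeps 26 columns → grid now 182
[2] y-view keeps 36 columns → grid now 138
[3] z-view keeps 28 columns → grid now 74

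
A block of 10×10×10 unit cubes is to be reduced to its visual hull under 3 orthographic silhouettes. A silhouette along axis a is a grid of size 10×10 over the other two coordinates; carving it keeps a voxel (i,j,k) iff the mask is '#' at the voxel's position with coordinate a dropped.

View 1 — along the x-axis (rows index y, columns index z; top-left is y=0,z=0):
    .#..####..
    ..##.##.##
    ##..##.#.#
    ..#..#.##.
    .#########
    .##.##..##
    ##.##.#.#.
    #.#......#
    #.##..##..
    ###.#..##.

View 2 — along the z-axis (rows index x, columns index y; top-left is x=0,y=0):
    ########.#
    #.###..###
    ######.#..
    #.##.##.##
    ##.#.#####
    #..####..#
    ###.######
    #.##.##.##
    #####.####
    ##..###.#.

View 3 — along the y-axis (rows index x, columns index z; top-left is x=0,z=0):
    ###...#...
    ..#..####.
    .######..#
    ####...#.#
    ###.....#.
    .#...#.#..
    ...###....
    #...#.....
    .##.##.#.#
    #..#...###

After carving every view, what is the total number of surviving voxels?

|visual hull| = 195

start: 10×10×10 = 1000 voxels
  1. axis=0 (YZ plane), |mask|=56  ⇒  voxels=560
  2. axis=2 (XY plane), |mask|=75  ⇒  voxels=420
  3. axis=1 (XZ plane), |mask|=45  ⇒  voxels=195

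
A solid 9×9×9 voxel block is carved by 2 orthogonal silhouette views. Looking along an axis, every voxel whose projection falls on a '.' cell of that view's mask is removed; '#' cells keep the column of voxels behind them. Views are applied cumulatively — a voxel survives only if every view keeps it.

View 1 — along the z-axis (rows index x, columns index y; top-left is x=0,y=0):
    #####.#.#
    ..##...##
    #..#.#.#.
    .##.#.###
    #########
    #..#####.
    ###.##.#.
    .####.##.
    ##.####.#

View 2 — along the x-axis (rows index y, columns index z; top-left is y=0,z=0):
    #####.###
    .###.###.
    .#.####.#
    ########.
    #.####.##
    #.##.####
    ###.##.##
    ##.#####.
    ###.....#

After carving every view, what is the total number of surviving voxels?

full grid |V| = 729
carve view 1 (along z, XY-mask fill 55/81): 495 voxels remain
carve view 2 (along x, YZ-mask fill 60/81): 371 voxels remain

remaining voxels: 371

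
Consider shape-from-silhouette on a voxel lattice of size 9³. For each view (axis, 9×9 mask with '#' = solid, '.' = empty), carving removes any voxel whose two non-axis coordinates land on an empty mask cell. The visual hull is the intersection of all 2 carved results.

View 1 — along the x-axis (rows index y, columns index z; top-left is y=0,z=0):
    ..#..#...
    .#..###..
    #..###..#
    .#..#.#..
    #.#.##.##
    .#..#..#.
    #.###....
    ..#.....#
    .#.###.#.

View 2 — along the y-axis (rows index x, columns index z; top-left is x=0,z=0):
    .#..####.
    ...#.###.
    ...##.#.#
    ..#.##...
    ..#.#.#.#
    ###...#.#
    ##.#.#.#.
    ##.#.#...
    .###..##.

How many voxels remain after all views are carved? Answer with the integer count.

|visual hull| = 146

full grid |V| = 729
after view 1 [x-axis, 34 of 81 cells solid] → remaining = 306
after view 2 [y-axis, 39 of 81 cells solid] → remaining = 146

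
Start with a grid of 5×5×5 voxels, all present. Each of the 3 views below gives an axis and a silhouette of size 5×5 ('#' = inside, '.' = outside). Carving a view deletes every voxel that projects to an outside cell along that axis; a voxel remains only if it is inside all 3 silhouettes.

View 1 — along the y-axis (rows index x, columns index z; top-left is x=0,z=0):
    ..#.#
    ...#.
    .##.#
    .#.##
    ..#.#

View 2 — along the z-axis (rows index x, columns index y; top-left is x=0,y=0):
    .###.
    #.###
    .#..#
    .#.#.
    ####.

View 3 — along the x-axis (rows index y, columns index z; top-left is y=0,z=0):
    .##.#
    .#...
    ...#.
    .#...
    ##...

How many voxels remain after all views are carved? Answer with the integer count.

remaining voxels: 7

full grid |V| = 125
after view 1 [y-axis, 11 of 25 cells solid] → remaining = 55
after view 2 [z-axis, 15 of 25 cells solid] → remaining = 30
after view 3 [x-axis, 8 of 25 cells solid] → remaining = 7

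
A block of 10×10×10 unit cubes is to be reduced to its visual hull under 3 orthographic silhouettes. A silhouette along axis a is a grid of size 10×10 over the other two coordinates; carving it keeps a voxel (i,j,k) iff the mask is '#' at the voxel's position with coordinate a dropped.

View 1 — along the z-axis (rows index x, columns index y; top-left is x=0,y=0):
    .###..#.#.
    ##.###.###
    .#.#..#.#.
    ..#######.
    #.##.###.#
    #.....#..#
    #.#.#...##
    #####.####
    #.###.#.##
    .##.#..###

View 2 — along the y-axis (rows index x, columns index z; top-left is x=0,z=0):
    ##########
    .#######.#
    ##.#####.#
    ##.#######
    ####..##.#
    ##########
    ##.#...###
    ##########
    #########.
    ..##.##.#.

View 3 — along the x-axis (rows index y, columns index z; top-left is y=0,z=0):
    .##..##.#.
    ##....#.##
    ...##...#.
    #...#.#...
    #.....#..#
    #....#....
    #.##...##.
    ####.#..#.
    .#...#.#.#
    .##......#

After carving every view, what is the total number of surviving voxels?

start: 10×10×10 = 1000 voxels
carve view 1 (along z, XY-mask fill 61/100): 610 voxels remain
carve view 2 (along y, XZ-mask fill 82/100): 501 voxels remain
carve view 3 (along x, YZ-mask fill 39/100): 194 voxels remain

remaining voxels: 194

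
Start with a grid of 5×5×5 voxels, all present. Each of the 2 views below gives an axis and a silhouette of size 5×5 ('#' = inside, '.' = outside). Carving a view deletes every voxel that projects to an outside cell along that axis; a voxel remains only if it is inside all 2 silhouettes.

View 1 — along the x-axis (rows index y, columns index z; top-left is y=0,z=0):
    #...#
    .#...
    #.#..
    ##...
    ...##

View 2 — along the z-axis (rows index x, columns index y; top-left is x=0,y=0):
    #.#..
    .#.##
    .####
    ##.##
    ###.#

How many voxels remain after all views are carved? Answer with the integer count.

full grid |V| = 125
  1. axis=0 (YZ plane), |mask|=9  ⇒  voxels=45
  2. axis=2 (XY plane), |mask|=17  ⇒  voxels=30

|visual hull| = 30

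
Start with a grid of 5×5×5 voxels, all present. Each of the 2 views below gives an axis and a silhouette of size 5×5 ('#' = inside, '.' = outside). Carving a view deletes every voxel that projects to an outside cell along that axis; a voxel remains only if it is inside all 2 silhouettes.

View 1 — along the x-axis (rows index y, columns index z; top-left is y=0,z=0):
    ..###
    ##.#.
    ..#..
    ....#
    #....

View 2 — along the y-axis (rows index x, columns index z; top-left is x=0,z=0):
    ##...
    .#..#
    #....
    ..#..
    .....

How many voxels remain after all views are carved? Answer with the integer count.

start: 5×5×5 = 125 voxels
  1. axis=0 (YZ plane), |mask|=9  ⇒  voxels=45
  2. axis=1 (XZ plane), |mask|=6  ⇒  voxels=10

voxel count = 10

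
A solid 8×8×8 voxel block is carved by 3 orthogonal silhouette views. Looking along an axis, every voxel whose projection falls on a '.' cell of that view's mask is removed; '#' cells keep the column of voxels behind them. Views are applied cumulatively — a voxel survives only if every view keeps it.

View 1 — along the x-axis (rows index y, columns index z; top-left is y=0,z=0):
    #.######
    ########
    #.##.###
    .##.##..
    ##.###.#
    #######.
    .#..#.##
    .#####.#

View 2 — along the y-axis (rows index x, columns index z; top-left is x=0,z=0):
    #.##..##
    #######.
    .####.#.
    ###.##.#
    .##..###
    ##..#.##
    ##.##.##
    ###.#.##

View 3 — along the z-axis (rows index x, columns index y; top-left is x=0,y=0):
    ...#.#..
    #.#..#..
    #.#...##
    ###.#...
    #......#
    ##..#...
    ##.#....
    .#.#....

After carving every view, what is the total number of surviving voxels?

|visual hull| = 100

full grid |V| = 512
  1. axis=0 (YZ plane), |mask|=48  ⇒  voxels=384
  2. axis=1 (XZ plane), |mask|=45  ⇒  voxels=266
  3. axis=2 (XY plane), |mask|=23  ⇒  voxels=100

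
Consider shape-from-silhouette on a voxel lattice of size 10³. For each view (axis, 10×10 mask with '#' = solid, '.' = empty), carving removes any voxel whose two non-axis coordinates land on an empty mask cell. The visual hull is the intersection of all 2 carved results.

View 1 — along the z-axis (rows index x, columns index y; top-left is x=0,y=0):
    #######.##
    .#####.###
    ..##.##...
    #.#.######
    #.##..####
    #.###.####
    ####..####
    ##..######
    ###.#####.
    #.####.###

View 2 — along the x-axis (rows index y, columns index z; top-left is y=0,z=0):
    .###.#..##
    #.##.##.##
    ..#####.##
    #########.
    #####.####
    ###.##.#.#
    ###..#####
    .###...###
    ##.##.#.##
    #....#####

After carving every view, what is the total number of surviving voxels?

start: 10×10×10 = 1000 voxels
carve view 1 (along z, XY-mask fill 76/100): 760 voxels remain
carve view 2 (along x, YZ-mask fill 72/100): 544 voxels remain

544 voxels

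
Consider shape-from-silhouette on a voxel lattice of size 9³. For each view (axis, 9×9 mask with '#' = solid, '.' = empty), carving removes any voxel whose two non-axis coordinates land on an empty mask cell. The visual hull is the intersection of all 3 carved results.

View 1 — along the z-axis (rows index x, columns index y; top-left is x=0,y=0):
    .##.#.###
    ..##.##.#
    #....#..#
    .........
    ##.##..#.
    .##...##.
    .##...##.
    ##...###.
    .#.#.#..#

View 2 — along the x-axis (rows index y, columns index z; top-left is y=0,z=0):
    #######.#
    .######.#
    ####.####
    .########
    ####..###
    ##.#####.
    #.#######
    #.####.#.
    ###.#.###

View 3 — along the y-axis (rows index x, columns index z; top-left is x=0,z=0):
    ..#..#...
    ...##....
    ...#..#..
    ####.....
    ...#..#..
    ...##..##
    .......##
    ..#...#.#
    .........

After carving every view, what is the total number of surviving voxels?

initial block: 9^3 = 729
[1] z-view keeps 36 columns → grid now 324
[2] x-view keeps 66 columns → grid now 262
[3] y-view keeps 21 columns → grid now 62

remaining voxels: 62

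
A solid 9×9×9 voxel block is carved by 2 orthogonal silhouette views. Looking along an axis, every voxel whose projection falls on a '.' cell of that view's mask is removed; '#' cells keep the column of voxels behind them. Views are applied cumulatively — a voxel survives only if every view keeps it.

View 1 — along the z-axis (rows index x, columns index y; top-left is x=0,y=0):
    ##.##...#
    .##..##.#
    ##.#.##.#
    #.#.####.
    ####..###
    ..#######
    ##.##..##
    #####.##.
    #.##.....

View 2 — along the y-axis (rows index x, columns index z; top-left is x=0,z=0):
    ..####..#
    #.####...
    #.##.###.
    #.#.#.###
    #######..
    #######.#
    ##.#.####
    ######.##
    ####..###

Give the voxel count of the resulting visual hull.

full grid |V| = 729
[1] z-view keeps 52 columns → grid now 468
[2] y-view keeps 59 columns → grid now 346

remaining voxels: 346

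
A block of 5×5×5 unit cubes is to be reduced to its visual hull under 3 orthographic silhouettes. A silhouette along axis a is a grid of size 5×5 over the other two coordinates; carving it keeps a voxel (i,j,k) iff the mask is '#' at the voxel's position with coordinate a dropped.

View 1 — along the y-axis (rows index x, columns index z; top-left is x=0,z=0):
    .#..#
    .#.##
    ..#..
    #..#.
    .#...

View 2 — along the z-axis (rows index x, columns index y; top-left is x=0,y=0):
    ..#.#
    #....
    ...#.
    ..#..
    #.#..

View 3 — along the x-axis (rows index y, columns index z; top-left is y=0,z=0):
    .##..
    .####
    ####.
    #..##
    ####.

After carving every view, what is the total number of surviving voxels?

initial block: 5^3 = 125
step 1: project along y, AND mask (9/25) → |grid| = 45
step 2: project along z, AND mask (7/25) → |grid| = 12
step 3: project along x, AND mask (17/25) → |grid| = 7

|visual hull| = 7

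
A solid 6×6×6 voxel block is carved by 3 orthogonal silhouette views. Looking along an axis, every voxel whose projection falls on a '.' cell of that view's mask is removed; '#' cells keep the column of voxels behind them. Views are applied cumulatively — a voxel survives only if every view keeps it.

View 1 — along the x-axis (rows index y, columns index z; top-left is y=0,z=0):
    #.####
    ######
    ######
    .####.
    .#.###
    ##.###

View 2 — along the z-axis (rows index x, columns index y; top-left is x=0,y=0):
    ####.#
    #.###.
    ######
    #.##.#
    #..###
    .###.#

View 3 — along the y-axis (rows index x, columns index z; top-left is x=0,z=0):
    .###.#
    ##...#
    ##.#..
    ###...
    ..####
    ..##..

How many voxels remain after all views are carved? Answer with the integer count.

|visual hull| = 69

initial block: 6^3 = 216
step 1: project along x, AND mask (30/36) → |grid| = 180
step 2: project along z, AND mask (27/36) → |grid| = 134
step 3: project along y, AND mask (19/36) → |grid| = 69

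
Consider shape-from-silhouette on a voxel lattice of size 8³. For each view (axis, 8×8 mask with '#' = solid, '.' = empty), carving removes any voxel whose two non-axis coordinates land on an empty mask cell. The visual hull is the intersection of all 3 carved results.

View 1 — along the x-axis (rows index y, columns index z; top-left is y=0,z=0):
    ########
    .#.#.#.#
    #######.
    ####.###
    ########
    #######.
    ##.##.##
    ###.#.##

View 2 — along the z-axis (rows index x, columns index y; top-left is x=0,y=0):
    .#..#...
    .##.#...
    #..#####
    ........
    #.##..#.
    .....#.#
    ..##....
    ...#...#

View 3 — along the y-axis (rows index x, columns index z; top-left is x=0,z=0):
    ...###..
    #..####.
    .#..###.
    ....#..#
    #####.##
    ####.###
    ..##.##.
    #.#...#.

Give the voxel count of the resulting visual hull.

start: 8×8×8 = 512 voxels
  1. axis=0 (YZ plane), |mask|=53  ⇒  voxels=424
  2. axis=2 (XY plane), |mask|=21  ⇒  voxels=141
  3. axis=1 (XZ plane), |mask|=35  ⇒  voxels=88

|visual hull| = 88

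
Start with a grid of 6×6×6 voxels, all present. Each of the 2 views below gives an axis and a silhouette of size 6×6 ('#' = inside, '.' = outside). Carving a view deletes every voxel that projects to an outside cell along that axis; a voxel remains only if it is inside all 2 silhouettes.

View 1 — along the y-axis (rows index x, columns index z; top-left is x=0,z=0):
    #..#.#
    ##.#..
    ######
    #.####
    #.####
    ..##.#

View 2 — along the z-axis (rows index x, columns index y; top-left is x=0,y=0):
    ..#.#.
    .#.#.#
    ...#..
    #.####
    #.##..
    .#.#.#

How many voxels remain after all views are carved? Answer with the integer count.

70 voxels

initial block: 6^3 = 216
[1] y-view keeps 25 columns → grid now 150
[2] z-view keeps 17 columns → grid now 70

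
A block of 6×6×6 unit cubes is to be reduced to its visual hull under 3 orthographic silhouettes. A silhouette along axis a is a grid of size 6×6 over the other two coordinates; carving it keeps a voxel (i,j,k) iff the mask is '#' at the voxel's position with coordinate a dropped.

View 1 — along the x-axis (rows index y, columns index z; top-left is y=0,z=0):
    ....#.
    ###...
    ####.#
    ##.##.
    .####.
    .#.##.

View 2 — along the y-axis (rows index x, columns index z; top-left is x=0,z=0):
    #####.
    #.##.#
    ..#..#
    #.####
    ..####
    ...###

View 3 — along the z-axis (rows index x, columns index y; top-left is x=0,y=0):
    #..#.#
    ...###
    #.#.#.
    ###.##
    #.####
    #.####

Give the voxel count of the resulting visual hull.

48 voxels

full grid |V| = 216
V1 x: intersect with YZ mask (20 set) -- 120 left
V2 y: intersect with XZ mask (23 set) -- 70 left
V3 z: intersect with XY mask (24 set) -- 48 left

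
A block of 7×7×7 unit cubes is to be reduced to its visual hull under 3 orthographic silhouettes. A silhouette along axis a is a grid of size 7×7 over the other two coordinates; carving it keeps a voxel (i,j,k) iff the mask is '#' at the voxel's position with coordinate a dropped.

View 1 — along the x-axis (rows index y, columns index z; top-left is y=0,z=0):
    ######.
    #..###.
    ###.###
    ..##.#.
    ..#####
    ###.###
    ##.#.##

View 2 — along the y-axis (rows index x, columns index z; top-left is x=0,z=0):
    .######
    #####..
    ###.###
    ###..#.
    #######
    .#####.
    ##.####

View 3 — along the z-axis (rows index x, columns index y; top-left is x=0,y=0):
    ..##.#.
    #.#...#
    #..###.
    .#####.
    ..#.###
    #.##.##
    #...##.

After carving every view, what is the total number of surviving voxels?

remaining voxels: 111

start: 7×7×7 = 343 voxels
[1] x-view keeps 35 columns → grid now 245
[2] y-view keeps 39 columns → grid now 196
[3] z-view keeps 27 columns → grid now 111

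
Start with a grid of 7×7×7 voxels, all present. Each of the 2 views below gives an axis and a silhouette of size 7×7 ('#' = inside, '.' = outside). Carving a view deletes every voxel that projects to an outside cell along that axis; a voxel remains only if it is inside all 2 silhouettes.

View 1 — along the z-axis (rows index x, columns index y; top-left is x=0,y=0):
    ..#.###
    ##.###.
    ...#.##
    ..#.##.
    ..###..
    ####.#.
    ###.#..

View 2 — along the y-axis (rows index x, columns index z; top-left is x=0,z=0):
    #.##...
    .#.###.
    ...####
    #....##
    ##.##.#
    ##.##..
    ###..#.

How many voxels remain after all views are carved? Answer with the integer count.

104 voxels

start: 7×7×7 = 343 voxels
step 1: project along z, AND mask (27/49) → |grid| = 189
step 2: project along y, AND mask (27/49) → |grid| = 104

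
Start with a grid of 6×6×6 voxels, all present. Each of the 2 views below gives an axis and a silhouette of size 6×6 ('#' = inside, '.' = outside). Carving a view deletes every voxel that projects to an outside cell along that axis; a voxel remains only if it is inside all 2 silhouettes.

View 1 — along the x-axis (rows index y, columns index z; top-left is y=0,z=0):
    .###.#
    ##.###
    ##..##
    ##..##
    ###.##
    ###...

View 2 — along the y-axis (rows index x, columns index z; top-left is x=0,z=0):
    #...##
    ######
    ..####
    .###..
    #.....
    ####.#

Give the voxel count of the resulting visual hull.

full grid |V| = 216
carve view 1 (along x, YZ-mask fill 25/36): 150 voxels remain
carve view 2 (along y, XZ-mask fill 22/36): 90 voxels remain

voxel count = 90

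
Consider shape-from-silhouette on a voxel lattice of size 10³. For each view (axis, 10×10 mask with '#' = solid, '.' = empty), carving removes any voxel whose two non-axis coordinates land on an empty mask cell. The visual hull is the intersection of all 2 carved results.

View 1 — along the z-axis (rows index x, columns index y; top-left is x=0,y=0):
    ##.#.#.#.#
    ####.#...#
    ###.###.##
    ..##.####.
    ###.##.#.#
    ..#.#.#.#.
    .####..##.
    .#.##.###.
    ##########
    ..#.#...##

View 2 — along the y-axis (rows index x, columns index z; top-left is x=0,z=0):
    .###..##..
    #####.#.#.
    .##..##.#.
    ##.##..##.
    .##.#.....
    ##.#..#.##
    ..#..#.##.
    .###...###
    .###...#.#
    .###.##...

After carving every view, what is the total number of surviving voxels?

initial block: 10^3 = 1000
after view 1 [z-axis, 63 of 100 cells solid] → remaining = 630
after view 2 [y-axis, 52 of 100 cells solid] → remaining = 323

323 voxels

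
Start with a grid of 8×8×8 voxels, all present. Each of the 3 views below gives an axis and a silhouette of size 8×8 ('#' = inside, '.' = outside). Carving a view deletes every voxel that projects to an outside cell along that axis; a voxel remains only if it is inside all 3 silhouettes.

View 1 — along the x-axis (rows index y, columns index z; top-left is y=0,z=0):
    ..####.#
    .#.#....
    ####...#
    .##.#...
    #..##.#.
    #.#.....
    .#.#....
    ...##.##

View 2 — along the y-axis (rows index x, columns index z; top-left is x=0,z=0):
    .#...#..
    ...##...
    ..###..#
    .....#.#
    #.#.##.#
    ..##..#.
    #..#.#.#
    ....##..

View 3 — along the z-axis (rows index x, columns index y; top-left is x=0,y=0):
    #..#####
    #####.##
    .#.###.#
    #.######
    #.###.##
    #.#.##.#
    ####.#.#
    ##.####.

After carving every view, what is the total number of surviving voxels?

voxel count = 62

initial block: 8^3 = 512
step 1: project along x, AND mask (27/64) → |grid| = 216
step 2: project along y, AND mask (24/64) → |grid| = 81
step 3: project along z, AND mask (48/64) → |grid| = 62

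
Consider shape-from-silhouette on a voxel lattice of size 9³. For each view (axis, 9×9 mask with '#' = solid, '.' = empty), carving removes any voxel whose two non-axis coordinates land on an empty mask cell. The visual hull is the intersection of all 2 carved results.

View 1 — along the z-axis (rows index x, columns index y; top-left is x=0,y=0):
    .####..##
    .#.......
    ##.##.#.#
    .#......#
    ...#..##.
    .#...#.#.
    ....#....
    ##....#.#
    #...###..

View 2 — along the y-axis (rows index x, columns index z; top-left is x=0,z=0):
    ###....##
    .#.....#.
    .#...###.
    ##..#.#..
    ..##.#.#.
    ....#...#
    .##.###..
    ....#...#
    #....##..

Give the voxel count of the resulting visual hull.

initial block: 9^3 = 729
carve view 1 (along z, XY-mask fill 30/81): 270 voxels remain
carve view 2 (along y, XZ-mask fill 31/81): 107 voxels remain

|visual hull| = 107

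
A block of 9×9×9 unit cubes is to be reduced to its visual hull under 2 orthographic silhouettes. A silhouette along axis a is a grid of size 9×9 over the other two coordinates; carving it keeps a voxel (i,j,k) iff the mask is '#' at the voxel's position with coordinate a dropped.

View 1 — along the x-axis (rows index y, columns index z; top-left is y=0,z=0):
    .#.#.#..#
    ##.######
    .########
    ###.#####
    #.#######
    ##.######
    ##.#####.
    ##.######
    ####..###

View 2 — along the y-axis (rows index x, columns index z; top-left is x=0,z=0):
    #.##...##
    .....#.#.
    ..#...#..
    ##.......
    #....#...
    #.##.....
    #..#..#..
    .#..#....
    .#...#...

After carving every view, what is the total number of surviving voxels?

|visual hull| = 166

full grid |V| = 729
V1 x: intersect with YZ mask (66 set) -- 594 left
V2 y: intersect with XZ mask (23 set) -- 166 left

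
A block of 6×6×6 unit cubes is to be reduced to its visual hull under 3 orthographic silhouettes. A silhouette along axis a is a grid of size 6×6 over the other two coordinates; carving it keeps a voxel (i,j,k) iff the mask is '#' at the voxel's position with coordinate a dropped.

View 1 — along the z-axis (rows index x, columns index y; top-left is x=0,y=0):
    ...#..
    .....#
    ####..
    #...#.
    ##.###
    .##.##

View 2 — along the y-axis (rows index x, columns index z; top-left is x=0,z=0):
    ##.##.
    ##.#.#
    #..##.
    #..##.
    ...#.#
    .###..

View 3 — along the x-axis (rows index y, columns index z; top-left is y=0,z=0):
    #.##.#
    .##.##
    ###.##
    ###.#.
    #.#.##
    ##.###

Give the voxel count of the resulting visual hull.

before carving: 216 voxels (6×6×6)
after view 1 [z-axis, 17 of 36 cells solid] → remaining = 102
after view 2 [y-axis, 19 of 36 cells solid] → remaining = 48
after view 3 [x-axis, 26 of 36 cells solid] → remaining = 31

|visual hull| = 31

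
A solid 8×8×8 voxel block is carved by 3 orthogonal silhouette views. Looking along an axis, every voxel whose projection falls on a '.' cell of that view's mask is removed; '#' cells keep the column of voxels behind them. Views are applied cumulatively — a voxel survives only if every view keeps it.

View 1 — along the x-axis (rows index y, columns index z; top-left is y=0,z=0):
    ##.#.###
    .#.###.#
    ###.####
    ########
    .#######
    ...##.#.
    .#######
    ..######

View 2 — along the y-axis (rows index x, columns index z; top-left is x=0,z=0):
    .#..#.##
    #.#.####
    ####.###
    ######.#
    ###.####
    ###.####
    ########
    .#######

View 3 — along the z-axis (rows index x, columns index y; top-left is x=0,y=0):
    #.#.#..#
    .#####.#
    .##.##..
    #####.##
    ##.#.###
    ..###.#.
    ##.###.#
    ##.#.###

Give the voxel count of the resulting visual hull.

start: 8×8×8 = 512 voxels
  1. axis=0 (YZ plane), |mask|=49  ⇒  voxels=392
  2. axis=1 (XZ plane), |mask|=53  ⇒  voxels=326
  3. axis=2 (XY plane), |mask|=43  ⇒  voxels=222

remaining voxels: 222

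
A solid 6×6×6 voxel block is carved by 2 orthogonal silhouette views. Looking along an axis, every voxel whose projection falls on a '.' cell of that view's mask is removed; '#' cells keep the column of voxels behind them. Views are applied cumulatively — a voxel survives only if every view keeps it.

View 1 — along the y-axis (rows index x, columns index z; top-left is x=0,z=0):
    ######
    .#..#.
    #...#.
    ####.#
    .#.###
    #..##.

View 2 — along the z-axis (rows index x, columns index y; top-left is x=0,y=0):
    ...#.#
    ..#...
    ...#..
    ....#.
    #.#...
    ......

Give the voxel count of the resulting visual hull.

29 voxels

full grid |V| = 216
after view 1 [y-axis, 22 of 36 cells solid] → remaining = 132
after view 2 [z-axis, 7 of 36 cells solid] → remaining = 29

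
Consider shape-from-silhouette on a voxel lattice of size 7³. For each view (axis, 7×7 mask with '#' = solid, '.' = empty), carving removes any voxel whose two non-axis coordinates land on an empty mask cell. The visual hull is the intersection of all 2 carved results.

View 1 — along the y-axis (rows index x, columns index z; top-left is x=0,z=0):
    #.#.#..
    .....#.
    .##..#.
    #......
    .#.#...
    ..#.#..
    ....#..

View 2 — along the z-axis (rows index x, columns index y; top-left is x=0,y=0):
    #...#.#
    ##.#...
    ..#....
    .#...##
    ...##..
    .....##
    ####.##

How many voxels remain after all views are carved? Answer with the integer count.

start: 7×7×7 = 343 voxels
after view 1 [y-axis, 13 of 49 cells solid] → remaining = 91
after view 2 [z-axis, 20 of 49 cells solid] → remaining = 32

32 voxels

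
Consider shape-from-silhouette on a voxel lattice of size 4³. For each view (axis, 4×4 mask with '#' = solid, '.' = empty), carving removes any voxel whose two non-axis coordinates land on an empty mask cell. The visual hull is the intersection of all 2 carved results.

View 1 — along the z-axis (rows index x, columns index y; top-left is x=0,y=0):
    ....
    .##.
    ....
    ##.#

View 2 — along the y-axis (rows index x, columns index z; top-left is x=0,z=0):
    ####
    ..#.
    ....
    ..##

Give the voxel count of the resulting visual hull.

initial block: 4^3 = 64
carve view 1 (along z, XY-mask fill 5/16): 20 voxels remain
carve view 2 (along y, XZ-mask fill 7/16): 8 voxels remain

|visual hull| = 8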